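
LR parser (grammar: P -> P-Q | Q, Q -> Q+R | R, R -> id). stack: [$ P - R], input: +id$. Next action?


'R' (not preceded by Q+) is the handle for Q -> R
Action: reduce (Q -> R)


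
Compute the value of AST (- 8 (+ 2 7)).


Evaluate inner: (+ 2 7) = 9
Evaluate root: (- 8 9) = -1
Result: -1


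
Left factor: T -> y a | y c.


Common prefix: 'y'
Factored: T -> y T', T' -> a | c


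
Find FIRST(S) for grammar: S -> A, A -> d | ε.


Per alternative of S: FIRST(A) = {d, ε}
FIRST(S) = {d, ε}


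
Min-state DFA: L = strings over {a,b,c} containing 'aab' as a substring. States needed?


KMP-style automaton: 3 progress states + 1 absorbing accept = 4
Minimal DFA: 4 states


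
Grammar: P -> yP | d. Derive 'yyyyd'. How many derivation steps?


Derivation: P => yP => yyP => yyyP => yyyyP => yyyyd
Steps: 5


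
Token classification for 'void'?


Pattern: reserved word
Type: KEYWORD


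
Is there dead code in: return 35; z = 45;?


statement follows a return and is unreachable
Dead: 'z = 45'


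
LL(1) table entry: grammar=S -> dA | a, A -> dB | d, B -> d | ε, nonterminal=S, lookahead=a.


For [S, a]: 'a' ∈ FIRST(a)
Entry: S -> a


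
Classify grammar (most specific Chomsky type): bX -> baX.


LHS has context (more than one symbol) and |LHS| ≤ |RHS|
Classification: Type 1 (Context-Sensitive)


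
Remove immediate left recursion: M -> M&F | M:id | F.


Left-recursive alternatives: M&F, M:id; non-recursive: F
Introduce M': M -> FM', M' -> &FM' | :idM' | ε


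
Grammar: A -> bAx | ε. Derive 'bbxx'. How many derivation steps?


Derivation: A => bAx => bbAxx => bbxx
Steps: 3


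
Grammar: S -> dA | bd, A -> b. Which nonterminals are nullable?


A nonterminal is nullable iff some alternative derives ε (directly, or every symbol in it is nullable)
Nullable: {}


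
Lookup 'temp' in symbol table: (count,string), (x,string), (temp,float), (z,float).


Lookup 'temp' → type float


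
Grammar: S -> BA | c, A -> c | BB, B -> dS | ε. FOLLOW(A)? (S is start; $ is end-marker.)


$ ∈ FOLLOW(S). For each A -> αBβ: add FIRST(β)\{ε} to FOLLOW(B); if β nullable, add FOLLOW(A).
FOLLOW(A) = {$, c, d}


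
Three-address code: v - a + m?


Break into single-operator statements:
t1 = v - a
t2 = t1 + m


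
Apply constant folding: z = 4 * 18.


4 * 18 = 72 at compile time
Optimized: z = 72


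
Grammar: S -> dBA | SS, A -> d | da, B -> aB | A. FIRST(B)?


Per alternative of B: FIRST(aB) = {a}; FIRST(A) = {d}
FIRST(B) = {a, d}


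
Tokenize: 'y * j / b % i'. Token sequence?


Scan left to right, longest-match per lexeme
Tokens: ID(y), OP(*), ID(j), OP(/), ID(b), OP(%), ID(i)


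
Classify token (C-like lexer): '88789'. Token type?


Pattern: digits only
Type: INTEGER_LITERAL


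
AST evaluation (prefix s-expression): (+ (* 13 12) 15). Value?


Evaluate inner: (* 13 12) = 156
Evaluate root: (+ 156 15) = 171
Result: 171


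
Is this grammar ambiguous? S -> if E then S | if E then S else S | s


dangling else: 'if E then if E then s else s' parses two ways
Ambiguous


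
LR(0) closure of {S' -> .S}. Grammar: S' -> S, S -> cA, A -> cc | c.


Start: S' -> .S
For each item with dot before a nonterminal B, add B -> .γ for every B-production
Closure: [S' -> .S, S -> .cA]


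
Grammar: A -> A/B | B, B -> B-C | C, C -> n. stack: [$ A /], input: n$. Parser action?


no handle ('A/' is not any RHS); shift 'n'
Action: shift


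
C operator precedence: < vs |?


'<' is relational (level 7); '|' is bitwise OR (level 3)
Higher level binds tighter
'<' has higher precedence than '|'


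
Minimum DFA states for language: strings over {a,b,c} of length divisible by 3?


Track length mod 3: states 0..2, accept at 0
Minimal DFA: 3 states


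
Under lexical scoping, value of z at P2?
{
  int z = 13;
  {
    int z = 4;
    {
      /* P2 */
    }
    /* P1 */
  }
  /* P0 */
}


P2's block does not declare z; resolves to the enclosing declaration at depth 1
z = 4


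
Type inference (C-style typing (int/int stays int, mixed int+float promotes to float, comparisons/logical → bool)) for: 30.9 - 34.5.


Operand types: float - float
Rule: mixed int/float promotes to float; int/int stays int
Result type: float


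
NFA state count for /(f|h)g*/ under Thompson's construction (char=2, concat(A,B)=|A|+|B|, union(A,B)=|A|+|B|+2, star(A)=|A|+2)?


Syntax tree has 3 char leaf(s), 1 union(s), 1 star(s)
chars contribute 3×2 = 6; each union adds +2; each star adds +2
Total: 6 + 2 + 2 = 10 states


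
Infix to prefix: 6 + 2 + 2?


left-to-right (same/higher precedence on left): tree is (+ (+ 6 2) 2)
Prefix: + + 6 2 2


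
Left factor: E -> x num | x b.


Common prefix: 'x'
Factored: E -> x E', E' -> num | b


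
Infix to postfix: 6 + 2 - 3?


Left to right (same or higher precedence on left)
Postfix: 6 2 + 3 -


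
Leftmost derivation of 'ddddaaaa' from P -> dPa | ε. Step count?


Derivation: P => dPa => ddPaa => dddPaaa => ddddPaaaa => ddddaaaa
Steps: 5


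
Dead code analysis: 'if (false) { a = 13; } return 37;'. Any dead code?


condition is constant false, so the whole block is unreachable
Dead: 'if (false) { a = 13; }'


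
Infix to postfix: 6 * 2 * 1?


Left to right (same or higher precedence on left)
Postfix: 6 2 * 1 *


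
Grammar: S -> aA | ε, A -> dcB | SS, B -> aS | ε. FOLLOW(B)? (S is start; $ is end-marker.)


$ ∈ FOLLOW(S). For each A -> αBβ: add FIRST(β)\{ε} to FOLLOW(B); if β nullable, add FOLLOW(A).
FOLLOW(B) = {$, a}


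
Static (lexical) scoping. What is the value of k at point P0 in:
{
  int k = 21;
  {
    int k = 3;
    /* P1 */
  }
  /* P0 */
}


k declared in the same block as P0
k = 21


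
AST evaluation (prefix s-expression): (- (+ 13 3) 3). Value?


Evaluate inner: (+ 13 3) = 16
Evaluate root: (- 16 3) = 13
Result: 13


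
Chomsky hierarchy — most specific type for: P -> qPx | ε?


Single nonterminal LHS, but q^n x^n is not regular
Classification: Type 2 (Context-Free)


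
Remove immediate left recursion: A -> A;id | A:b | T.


Left-recursive alternatives: A;id, A:b; non-recursive: T
Introduce A': A -> TA', A' -> ;idA' | :bA' | ε


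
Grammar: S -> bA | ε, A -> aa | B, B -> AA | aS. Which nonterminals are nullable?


A nonterminal is nullable iff some alternative derives ε (directly, or every symbol in it is nullable)
Nullable: {S}


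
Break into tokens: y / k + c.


Scan left to right, longest-match per lexeme
Tokens: ID(y), OP(/), ID(k), OP(+), ID(c)


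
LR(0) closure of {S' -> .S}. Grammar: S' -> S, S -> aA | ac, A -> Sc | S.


Start: S' -> .S
For each item with dot before a nonterminal B, add B -> .γ for every B-production
Closure: [S' -> .S, S -> .aA, S -> .ac]


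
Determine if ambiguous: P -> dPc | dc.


balanced d^n…c^n: each string has a unique parse
Unambiguous


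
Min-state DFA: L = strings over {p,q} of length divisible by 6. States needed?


Track length mod 6: states 0..5, accept at 0
Minimal DFA: 6 states


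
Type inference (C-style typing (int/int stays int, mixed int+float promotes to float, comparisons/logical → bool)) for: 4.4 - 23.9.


Operand types: float - float
Rule: mixed int/float promotes to float; int/int stays int
Result type: float


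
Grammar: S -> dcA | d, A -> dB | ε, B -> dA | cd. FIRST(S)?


Per alternative of S: FIRST(dcA) = {d}; FIRST(d) = {d}
FIRST(S) = {d}


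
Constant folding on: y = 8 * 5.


8 * 5 = 40 at compile time
Optimized: y = 40


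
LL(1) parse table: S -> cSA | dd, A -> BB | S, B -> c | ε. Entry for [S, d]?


For [S, d]: 'd' ∈ FIRST(dd)
Entry: S -> dd


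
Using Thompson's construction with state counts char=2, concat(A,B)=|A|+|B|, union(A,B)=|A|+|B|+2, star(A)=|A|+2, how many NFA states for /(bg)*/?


Syntax tree has 2 char leaf(s), 0 union(s), 1 star(s)
chars contribute 2×2 = 4; each union adds +2; each star adds +2
Total: 4 + 0 + 2 = 6 states


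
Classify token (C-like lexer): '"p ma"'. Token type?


Pattern: double-quoted sequence
Type: STRING_LITERAL


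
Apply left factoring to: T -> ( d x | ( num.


Common prefix: '('
Factored: T -> ( T', T' -> d x | num


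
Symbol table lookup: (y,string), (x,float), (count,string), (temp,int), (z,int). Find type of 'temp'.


Lookup 'temp' → type int


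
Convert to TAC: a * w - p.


Break into single-operator statements:
t1 = a * w
t2 = t1 - p


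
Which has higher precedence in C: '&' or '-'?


'-' is additive (level 9); '&' is bitwise AND (level 5)
Higher level binds tighter
'-' has higher precedence than '&'


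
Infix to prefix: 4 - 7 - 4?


left-to-right (same/higher precedence on left): tree is (- (- 4 7) 4)
Prefix: - - 4 7 4


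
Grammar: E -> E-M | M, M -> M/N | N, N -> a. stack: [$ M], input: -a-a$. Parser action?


lookahead ∉ {/} so M won't extend; reduce E -> M
Action: reduce (E -> M)


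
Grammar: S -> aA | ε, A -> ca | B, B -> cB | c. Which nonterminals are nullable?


A nonterminal is nullable iff some alternative derives ε (directly, or every symbol in it is nullable)
Nullable: {S}


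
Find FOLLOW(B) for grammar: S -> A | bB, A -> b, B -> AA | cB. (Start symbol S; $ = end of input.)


$ ∈ FOLLOW(S). For each A -> αBβ: add FIRST(β)\{ε} to FOLLOW(B); if β nullable, add FOLLOW(A).
FOLLOW(B) = {$}


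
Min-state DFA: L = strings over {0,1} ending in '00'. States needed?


Track the longest suffix of input matching a prefix of '00': 3 classes (prefixes of length 0..2)
Minimal DFA: 3 states


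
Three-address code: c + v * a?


Break into single-operator statements:
t1 = v * a
t2 = c + t1


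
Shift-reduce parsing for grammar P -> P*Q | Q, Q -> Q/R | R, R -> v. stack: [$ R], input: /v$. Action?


'R' (not preceded by Q/) is the handle for Q -> R
Action: reduce (Q -> R)


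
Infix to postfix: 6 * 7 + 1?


Left to right (same or higher precedence on left)
Postfix: 6 7 * 1 +


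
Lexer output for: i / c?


Scan left to right, longest-match per lexeme
Tokens: ID(i), OP(/), ID(c)


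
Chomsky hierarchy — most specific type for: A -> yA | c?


Right-linear: every RHS is a terminal or a terminal followed by one nonterminal
Classification: Type 3 (Regular)


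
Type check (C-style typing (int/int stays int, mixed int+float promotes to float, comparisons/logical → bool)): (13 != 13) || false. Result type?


Operand types: bool || bool
Rule: logical operators take bool operands and yield bool
Result type: bool


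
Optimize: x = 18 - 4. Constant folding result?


18 - 4 = 14 at compile time
Optimized: x = 14


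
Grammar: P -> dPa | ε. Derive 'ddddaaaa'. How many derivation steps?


Derivation: P => dPa => ddPaa => dddPaaa => ddddPaaaa => ddddaaaa
Steps: 5


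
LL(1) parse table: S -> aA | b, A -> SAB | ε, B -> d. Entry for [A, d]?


For [A, d]: ε is nullable and 'd' ∈ FOLLOW(A)
Entry: A -> ε


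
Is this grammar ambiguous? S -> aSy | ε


balanced a^n…y^n: each string has a unique parse
Unambiguous


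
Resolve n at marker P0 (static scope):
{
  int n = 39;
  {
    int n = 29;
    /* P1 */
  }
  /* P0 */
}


n declared in the same block as P0
n = 39


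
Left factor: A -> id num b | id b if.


Common prefix: 'id'
Factored: A -> id A', A' -> num b | b if


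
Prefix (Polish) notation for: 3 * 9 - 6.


left-to-right (same/higher precedence on left): tree is (- (* 3 9) 6)
Prefix: - * 3 9 6


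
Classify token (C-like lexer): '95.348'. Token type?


Pattern: digits with a decimal point
Type: FLOAT_LITERAL


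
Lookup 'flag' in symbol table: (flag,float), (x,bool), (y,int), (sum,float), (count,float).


Lookup 'flag' → type float


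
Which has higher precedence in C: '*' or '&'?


'*' is multiplicative (level 10); '&' is bitwise AND (level 5)
Higher level binds tighter
'*' has higher precedence than '&'


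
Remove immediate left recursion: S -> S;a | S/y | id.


Left-recursive alternatives: S;a, S/y; non-recursive: id
Introduce S': S -> idS', S' -> ;aS' | /yS' | ε


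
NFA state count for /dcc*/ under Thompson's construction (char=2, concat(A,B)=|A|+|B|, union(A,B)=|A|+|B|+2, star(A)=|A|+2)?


Syntax tree has 3 char leaf(s), 0 union(s), 1 star(s)
chars contribute 3×2 = 6; each union adds +2; each star adds +2
Total: 6 + 0 + 2 = 8 states


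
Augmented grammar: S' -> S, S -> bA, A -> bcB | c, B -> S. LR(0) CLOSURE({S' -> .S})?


Start: S' -> .S
For each item with dot before a nonterminal B, add B -> .γ for every B-production
Closure: [S' -> .S, S -> .bA]


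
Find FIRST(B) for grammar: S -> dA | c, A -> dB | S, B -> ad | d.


Per alternative of B: FIRST(ad) = {a}; FIRST(d) = {d}
FIRST(B) = {a, d}


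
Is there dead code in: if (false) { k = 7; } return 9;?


condition is constant false, so the whole block is unreachable
Dead: 'if (false) { k = 7; }'


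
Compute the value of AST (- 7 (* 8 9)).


Evaluate inner: (* 8 9) = 72
Evaluate root: (- 7 72) = -65
Result: -65


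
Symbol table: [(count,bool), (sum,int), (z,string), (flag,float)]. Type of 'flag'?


Lookup 'flag' → type float


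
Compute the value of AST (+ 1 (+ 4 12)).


Evaluate inner: (+ 4 12) = 16
Evaluate root: (+ 1 16) = 17
Result: 17


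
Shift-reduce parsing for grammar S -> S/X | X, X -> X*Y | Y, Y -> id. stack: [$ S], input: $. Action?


start symbol S on stack, input exhausted
Action: accept


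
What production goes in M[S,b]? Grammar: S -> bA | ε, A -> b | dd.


For [S, b]: 'b' ∈ FIRST(bA)
Entry: S -> bA


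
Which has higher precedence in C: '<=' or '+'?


'+' is additive (level 9); '<=' is relational (level 7)
Higher level binds tighter
'+' has higher precedence than '<='


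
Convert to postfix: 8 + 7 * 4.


* has higher precedence, evaluate 7*4 first
Postfix: 8 7 4 * +


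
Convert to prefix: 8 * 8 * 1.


left-to-right (same/higher precedence on left): tree is (* (* 8 8) 1)
Prefix: * * 8 8 1


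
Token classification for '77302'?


Pattern: digits only
Type: INTEGER_LITERAL


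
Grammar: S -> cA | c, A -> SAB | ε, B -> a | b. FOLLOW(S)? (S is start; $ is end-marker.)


$ ∈ FOLLOW(S). For each A -> αBβ: add FIRST(β)\{ε} to FOLLOW(B); if β nullable, add FOLLOW(A).
FOLLOW(S) = {$, a, b, c}


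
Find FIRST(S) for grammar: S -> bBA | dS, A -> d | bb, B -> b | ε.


Per alternative of S: FIRST(bBA) = {b}; FIRST(dS) = {d}
FIRST(S) = {b, d}


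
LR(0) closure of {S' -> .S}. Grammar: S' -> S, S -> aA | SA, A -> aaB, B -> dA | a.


Start: S' -> .S
For each item with dot before a nonterminal B, add B -> .γ for every B-production
Closure: [S' -> .S, S -> .aA, S -> .SA]


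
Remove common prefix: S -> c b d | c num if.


Common prefix: 'c'
Factored: S -> c S', S' -> b d | num if


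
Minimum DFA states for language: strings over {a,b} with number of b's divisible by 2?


Track (count of b) mod 2: states 0..1, accept at 0
Minimal DFA: 2 states


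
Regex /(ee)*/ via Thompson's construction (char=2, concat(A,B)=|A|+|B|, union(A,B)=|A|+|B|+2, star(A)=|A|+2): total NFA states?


Syntax tree has 2 char leaf(s), 0 union(s), 1 star(s)
chars contribute 2×2 = 4; each union adds +2; each star adds +2
Total: 4 + 0 + 2 = 6 states


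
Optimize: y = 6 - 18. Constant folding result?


6 - 18 = -12 at compile time
Optimized: y = -12


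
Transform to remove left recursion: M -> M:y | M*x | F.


Left-recursive alternatives: M:y, M*x; non-recursive: F
Introduce M': M -> FM', M' -> :yM' | *xM' | ε


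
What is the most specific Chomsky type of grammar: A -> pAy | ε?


Single nonterminal LHS, but p^n y^n is not regular
Classification: Type 2 (Context-Free)


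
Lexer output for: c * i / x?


Scan left to right, longest-match per lexeme
Tokens: ID(c), OP(*), ID(i), OP(/), ID(x)


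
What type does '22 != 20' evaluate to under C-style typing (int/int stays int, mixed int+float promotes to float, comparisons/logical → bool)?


Operand types: int != int
Rule: comparison yields bool
Result type: bool


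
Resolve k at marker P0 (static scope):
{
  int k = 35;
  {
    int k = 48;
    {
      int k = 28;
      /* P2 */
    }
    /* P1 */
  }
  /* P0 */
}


k declared in the same block as P0
k = 35


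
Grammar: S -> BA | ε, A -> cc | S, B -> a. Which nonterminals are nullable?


A nonterminal is nullable iff some alternative derives ε (directly, or every symbol in it is nullable)
Nullable: {A, S}


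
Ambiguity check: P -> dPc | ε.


balanced d^n…c^n: each string has a unique parse
Unambiguous


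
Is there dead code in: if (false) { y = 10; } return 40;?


condition is constant false, so the whole block is unreachable
Dead: 'if (false) { y = 10; }'


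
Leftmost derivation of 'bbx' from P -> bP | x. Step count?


Derivation: P => bP => bbP => bbx
Steps: 3


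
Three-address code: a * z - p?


Break into single-operator statements:
t1 = a * z
t2 = t1 - p


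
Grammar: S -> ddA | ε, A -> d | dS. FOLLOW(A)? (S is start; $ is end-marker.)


$ ∈ FOLLOW(S). For each A -> αBβ: add FIRST(β)\{ε} to FOLLOW(B); if β nullable, add FOLLOW(A).
FOLLOW(A) = {$}


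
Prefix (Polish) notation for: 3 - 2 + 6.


left-to-right (same/higher precedence on left): tree is (+ (- 3 2) 6)
Prefix: + - 3 2 6


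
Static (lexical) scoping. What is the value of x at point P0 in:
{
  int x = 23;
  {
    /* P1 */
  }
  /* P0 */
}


x declared in the same block as P0
x = 23


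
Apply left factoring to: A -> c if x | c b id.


Common prefix: 'c'
Factored: A -> c A', A' -> if x | b id


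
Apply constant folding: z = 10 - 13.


10 - 13 = -3 at compile time
Optimized: z = -3


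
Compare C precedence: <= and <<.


'<<' is shift (level 8); '<=' is relational (level 7)
Higher level binds tighter
'<<' has higher precedence than '<='


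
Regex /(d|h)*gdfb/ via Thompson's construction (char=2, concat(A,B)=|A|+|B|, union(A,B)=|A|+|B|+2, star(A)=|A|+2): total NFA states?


Syntax tree has 6 char leaf(s), 1 union(s), 1 star(s)
chars contribute 6×2 = 12; each union adds +2; each star adds +2
Total: 12 + 2 + 2 = 16 states


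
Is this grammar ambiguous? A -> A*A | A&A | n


'n*n&n' has two parse trees (no precedence encoded between * and &)
Ambiguous


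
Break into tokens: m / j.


Scan left to right, longest-match per lexeme
Tokens: ID(m), OP(/), ID(j)


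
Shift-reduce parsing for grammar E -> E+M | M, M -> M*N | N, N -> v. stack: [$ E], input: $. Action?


start symbol E on stack, input exhausted
Action: accept


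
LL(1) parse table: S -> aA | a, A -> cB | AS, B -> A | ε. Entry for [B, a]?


For [B, a]: ε is nullable and 'a' ∈ FOLLOW(B)
Entry: B -> ε


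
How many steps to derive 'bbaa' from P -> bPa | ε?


Derivation: P => bPa => bbPaa => bbaa
Steps: 3


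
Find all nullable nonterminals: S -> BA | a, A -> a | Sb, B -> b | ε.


A nonterminal is nullable iff some alternative derives ε (directly, or every symbol in it is nullable)
Nullable: {B}


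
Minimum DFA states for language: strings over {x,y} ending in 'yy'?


Track the longest suffix of input matching a prefix of 'yy': 3 classes (prefixes of length 0..2)
Minimal DFA: 3 states


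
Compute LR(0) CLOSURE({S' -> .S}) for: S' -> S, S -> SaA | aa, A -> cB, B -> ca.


Start: S' -> .S
For each item with dot before a nonterminal B, add B -> .γ for every B-production
Closure: [S' -> .S, S -> .SaA, S -> .aa]


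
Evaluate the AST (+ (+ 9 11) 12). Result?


Evaluate inner: (+ 9 11) = 20
Evaluate root: (+ 20 12) = 32
Result: 32


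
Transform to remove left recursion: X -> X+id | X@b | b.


Left-recursive alternatives: X+id, X@b; non-recursive: b
Introduce X': X -> bX', X' -> +idX' | @bX' | ε


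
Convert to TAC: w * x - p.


Break into single-operator statements:
t1 = w * x
t2 = t1 - p


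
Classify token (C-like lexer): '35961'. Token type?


Pattern: digits only
Type: INTEGER_LITERAL


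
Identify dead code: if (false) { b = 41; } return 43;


condition is constant false, so the whole block is unreachable
Dead: 'if (false) { b = 41; }'


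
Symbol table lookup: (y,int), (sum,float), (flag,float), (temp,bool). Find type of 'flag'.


Lookup 'flag' → type float


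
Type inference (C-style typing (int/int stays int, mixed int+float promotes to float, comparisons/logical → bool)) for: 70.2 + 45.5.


Operand types: float + float
Rule: mixed int/float promotes to float; int/int stays int
Result type: float


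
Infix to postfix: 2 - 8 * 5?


* has higher precedence, evaluate 8*5 first
Postfix: 2 8 5 * -


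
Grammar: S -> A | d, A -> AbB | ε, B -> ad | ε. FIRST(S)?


Per alternative of S: FIRST(A) = {b, ε}; FIRST(d) = {d}
FIRST(S) = {b, d, ε}


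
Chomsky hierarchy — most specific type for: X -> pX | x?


Right-linear: every RHS is a terminal or a terminal followed by one nonterminal
Classification: Type 3 (Regular)


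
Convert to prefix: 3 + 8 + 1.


left-to-right (same/higher precedence on left): tree is (+ (+ 3 8) 1)
Prefix: + + 3 8 1


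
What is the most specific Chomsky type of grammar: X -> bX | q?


Right-linear: every RHS is a terminal or a terminal followed by one nonterminal
Classification: Type 3 (Regular)


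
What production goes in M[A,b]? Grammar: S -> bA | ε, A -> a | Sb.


For [A, b]: 'b' ∈ FIRST(Sb)
Entry: A -> Sb


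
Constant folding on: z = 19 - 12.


19 - 12 = 7 at compile time
Optimized: z = 7


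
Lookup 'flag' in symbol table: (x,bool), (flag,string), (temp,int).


Lookup 'flag' → type string


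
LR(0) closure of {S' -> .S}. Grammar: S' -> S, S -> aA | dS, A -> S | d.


Start: S' -> .S
For each item with dot before a nonterminal B, add B -> .γ for every B-production
Closure: [S' -> .S, S -> .aA, S -> .dS]


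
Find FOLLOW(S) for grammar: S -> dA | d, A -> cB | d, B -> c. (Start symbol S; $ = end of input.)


$ ∈ FOLLOW(S). For each A -> αBβ: add FIRST(β)\{ε} to FOLLOW(B); if β nullable, add FOLLOW(A).
FOLLOW(S) = {$}


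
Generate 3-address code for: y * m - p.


Break into single-operator statements:
t1 = y * m
t2 = t1 - p


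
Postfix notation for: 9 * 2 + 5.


Left to right (same or higher precedence on left)
Postfix: 9 2 * 5 +


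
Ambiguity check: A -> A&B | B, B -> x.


precedence layered via separate nonterminal B: deterministic
Unambiguous


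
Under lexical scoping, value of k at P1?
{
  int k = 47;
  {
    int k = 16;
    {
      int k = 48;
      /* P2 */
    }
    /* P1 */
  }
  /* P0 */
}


k declared in the same block as P1
k = 16


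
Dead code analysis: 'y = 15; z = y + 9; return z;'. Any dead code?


y is read by z's definition; z is returned
No dead code


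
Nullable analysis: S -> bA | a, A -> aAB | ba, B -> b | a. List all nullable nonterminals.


A nonterminal is nullable iff some alternative derives ε (directly, or every symbol in it is nullable)
Nullable: {}


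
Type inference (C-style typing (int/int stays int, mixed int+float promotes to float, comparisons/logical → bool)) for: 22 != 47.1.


Operand types: int != float
Rule: comparison yields bool
Result type: bool


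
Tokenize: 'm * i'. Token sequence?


Scan left to right, longest-match per lexeme
Tokens: ID(m), OP(*), ID(i)


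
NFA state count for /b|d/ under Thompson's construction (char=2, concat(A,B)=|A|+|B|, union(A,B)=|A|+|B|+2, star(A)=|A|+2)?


Syntax tree has 2 char leaf(s), 1 union(s), 0 star(s)
chars contribute 2×2 = 4; each union adds +2; each star adds +2
Total: 4 + 2 + 0 = 6 states


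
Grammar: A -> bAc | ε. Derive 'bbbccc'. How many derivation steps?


Derivation: A => bAc => bbAcc => bbbAccc => bbbccc
Steps: 4


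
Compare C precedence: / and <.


'/' is multiplicative (level 10); '<' is relational (level 7)
Higher level binds tighter
'/' has higher precedence than '<'


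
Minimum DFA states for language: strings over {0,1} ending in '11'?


Track the longest suffix of input matching a prefix of '11': 3 classes (prefixes of length 0..2)
Minimal DFA: 3 states


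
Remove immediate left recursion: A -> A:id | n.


Left-recursive alternatives: A:id; non-recursive: n
Introduce A': A -> nA', A' -> :idA' | ε


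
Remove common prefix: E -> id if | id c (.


Common prefix: 'id'
Factored: E -> id E', E' -> if | c (


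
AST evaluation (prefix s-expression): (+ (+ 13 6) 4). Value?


Evaluate inner: (+ 13 6) = 19
Evaluate root: (+ 19 4) = 23
Result: 23


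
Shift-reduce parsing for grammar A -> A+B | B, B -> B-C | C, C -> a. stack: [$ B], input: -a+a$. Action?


shift '-' to continue B -> B-C
Action: shift


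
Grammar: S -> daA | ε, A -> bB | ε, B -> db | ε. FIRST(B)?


Per alternative of B: FIRST(db) = {d}; FIRST(ε) = {ε}
FIRST(B) = {d, ε}


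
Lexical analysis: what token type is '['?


Pattern: delimiter/punctuation
Type: PUNCTUATION


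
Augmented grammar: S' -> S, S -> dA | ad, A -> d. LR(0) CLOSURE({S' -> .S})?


Start: S' -> .S
For each item with dot before a nonterminal B, add B -> .γ for every B-production
Closure: [S' -> .S, S -> .dA, S -> .ad]


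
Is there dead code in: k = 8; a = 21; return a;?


k is assigned but never read
Dead: 'k = 8'


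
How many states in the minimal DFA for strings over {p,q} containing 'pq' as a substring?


KMP-style automaton: 2 progress states + 1 absorbing accept = 3
Minimal DFA: 3 states


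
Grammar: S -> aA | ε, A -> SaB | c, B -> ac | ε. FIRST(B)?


Per alternative of B: FIRST(ac) = {a}; FIRST(ε) = {ε}
FIRST(B) = {a, ε}


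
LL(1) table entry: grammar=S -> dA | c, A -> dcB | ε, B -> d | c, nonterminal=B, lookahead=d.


For [B, d]: 'd' ∈ FIRST(d)
Entry: B -> d


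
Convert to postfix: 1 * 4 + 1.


Left to right (same or higher precedence on left)
Postfix: 1 4 * 1 +


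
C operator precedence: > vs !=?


'>' is relational (level 7); '!=' is equality (level 6)
Higher level binds tighter
'>' has higher precedence than '!='


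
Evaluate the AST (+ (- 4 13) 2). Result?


Evaluate inner: (- 4 13) = -9
Evaluate root: (+ -9 2) = -7
Result: -7


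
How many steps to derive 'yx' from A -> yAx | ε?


Derivation: A => yAx => yx
Steps: 2


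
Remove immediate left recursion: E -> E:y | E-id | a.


Left-recursive alternatives: E:y, E-id; non-recursive: a
Introduce E': E -> aE', E' -> :yE' | -idE' | ε


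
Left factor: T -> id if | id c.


Common prefix: 'id'
Factored: T -> id T', T' -> if | c


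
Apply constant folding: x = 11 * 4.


11 * 4 = 44 at compile time
Optimized: x = 44


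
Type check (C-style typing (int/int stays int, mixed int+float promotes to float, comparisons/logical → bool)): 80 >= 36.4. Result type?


Operand types: int >= float
Rule: comparison yields bool
Result type: bool


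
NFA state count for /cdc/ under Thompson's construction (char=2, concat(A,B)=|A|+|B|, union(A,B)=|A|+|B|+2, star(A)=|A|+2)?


Syntax tree has 3 char leaf(s), 0 union(s), 0 star(s)
chars contribute 3×2 = 6; each union adds +2; each star adds +2
Total: 6 + 0 + 0 = 6 states


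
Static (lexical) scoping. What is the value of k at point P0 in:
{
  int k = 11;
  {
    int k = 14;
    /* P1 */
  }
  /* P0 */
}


k declared in the same block as P0
k = 11


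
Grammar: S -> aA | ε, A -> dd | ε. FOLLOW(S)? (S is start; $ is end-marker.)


$ ∈ FOLLOW(S). For each A -> αBβ: add FIRST(β)\{ε} to FOLLOW(B); if β nullable, add FOLLOW(A).
FOLLOW(S) = {$}


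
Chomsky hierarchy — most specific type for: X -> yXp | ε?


Single nonterminal LHS, but y^n p^n is not regular
Classification: Type 2 (Context-Free)


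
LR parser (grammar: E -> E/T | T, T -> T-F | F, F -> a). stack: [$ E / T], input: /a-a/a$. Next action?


handle 'E/T' on top; lookahead ∈ FOLLOW(E) = {/, $}
Action: reduce (E -> E/T)


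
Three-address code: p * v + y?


Break into single-operator statements:
t1 = p * v
t2 = t1 + y


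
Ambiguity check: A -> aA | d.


right-linear, alternatives start with distinct terminals 'a' vs 'd': unique leftmost derivation
Unambiguous


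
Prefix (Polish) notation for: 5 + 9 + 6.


left-to-right (same/higher precedence on left): tree is (+ (+ 5 9) 6)
Prefix: + + 5 9 6


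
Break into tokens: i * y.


Scan left to right, longest-match per lexeme
Tokens: ID(i), OP(*), ID(y)


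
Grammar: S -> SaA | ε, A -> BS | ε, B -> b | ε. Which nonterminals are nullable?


A nonterminal is nullable iff some alternative derives ε (directly, or every symbol in it is nullable)
Nullable: {A, B, S}


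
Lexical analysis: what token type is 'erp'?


Pattern: letter/underscore followed by alphanumerics, not a keyword
Type: IDENTIFIER


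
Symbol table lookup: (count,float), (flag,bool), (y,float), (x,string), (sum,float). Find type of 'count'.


Lookup 'count' → type float


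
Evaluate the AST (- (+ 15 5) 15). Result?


Evaluate inner: (+ 15 5) = 20
Evaluate root: (- 20 15) = 5
Result: 5


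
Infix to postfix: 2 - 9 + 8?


Left to right (same or higher precedence on left)
Postfix: 2 9 - 8 +


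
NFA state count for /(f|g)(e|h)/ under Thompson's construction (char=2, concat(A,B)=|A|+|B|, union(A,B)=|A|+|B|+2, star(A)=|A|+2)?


Syntax tree has 4 char leaf(s), 2 union(s), 0 star(s)
chars contribute 4×2 = 8; each union adds +2; each star adds +2
Total: 8 + 4 + 0 = 12 states


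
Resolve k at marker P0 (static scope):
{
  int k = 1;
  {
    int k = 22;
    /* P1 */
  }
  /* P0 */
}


k declared in the same block as P0
k = 1


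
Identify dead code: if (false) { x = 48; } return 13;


condition is constant false, so the whole block is unreachable
Dead: 'if (false) { x = 48; }'


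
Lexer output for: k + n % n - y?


Scan left to right, longest-match per lexeme
Tokens: ID(k), OP(+), ID(n), OP(%), ID(n), OP(-), ID(y)


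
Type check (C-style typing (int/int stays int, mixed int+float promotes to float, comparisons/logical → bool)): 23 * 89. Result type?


Operand types: int * int
Rule: mixed int/float promotes to float; int/int stays int
Result type: int


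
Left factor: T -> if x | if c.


Common prefix: 'if'
Factored: T -> if T', T' -> x | c


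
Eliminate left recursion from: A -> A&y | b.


Left-recursive alternatives: A&y; non-recursive: b
Introduce A': A -> bA', A' -> &yA' | ε


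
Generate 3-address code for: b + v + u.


Break into single-operator statements:
t1 = b + v
t2 = t1 + u


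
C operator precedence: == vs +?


'+' is additive (level 9); '==' is equality (level 6)
Higher level binds tighter
'+' has higher precedence than '=='


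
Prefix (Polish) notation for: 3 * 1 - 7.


left-to-right (same/higher precedence on left): tree is (- (* 3 1) 7)
Prefix: - * 3 1 7


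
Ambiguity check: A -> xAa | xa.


balanced x^n…a^n: each string has a unique parse
Unambiguous


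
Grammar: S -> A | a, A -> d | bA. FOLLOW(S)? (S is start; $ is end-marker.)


$ ∈ FOLLOW(S). For each A -> αBβ: add FIRST(β)\{ε} to FOLLOW(B); if β nullable, add FOLLOW(A).
FOLLOW(S) = {$}


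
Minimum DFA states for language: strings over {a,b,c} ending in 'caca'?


Track the longest suffix of input matching a prefix of 'caca': 5 classes (prefixes of length 0..4)
Minimal DFA: 5 states


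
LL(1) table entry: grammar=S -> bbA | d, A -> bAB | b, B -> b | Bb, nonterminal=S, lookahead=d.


For [S, d]: 'd' ∈ FIRST(d)
Entry: S -> d


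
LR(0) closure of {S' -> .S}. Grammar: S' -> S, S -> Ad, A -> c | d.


Start: S' -> .S
For each item with dot before a nonterminal B, add B -> .γ for every B-production
Closure: [S' -> .S, S -> .Ad, A -> .c, A -> .d]


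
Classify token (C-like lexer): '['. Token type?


Pattern: delimiter/punctuation
Type: PUNCTUATION


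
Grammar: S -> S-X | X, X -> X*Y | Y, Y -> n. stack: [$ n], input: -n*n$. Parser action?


'n' on top is the handle for Y -> n
Action: reduce (Y -> n)


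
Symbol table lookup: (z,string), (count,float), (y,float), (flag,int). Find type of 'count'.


Lookup 'count' → type float


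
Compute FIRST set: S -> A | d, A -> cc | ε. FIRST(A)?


Per alternative of A: FIRST(cc) = {c}; FIRST(ε) = {ε}
FIRST(A) = {c, ε}


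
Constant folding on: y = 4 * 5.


4 * 5 = 20 at compile time
Optimized: y = 20


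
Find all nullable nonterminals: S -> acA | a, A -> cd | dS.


A nonterminal is nullable iff some alternative derives ε (directly, or every symbol in it is nullable)
Nullable: {}


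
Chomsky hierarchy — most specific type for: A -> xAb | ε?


Single nonterminal LHS, but x^n b^n is not regular
Classification: Type 2 (Context-Free)


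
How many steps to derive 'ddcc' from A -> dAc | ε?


Derivation: A => dAc => ddAcc => ddcc
Steps: 3


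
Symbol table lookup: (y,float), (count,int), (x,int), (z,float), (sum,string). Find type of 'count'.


Lookup 'count' → type int


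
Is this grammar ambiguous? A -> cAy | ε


balanced c^n…y^n: each string has a unique parse
Unambiguous


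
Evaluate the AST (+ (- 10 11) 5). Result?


Evaluate inner: (- 10 11) = -1
Evaluate root: (+ -1 5) = 4
Result: 4


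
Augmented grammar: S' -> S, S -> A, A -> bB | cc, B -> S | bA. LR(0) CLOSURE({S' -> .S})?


Start: S' -> .S
For each item with dot before a nonterminal B, add B -> .γ for every B-production
Closure: [S' -> .S, S -> .A, A -> .bB, A -> .cc]


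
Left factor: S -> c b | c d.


Common prefix: 'c'
Factored: S -> c S', S' -> b | d


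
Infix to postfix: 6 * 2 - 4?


Left to right (same or higher precedence on left)
Postfix: 6 2 * 4 -


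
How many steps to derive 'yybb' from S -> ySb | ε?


Derivation: S => ySb => yySbb => yybb
Steps: 3


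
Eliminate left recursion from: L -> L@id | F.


Left-recursive alternatives: L@id; non-recursive: F
Introduce L': L -> FL', L' -> @idL' | ε


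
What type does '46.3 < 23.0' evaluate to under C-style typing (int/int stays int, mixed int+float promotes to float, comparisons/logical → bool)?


Operand types: float < float
Rule: comparison yields bool
Result type: bool


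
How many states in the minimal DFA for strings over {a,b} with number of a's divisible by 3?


Track (count of a) mod 3: states 0..2, accept at 0
Minimal DFA: 3 states


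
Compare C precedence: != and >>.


'>>' is shift (level 8); '!=' is equality (level 6)
Higher level binds tighter
'>>' has higher precedence than '!='


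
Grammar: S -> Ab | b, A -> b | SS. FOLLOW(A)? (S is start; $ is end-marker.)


$ ∈ FOLLOW(S). For each A -> αBβ: add FIRST(β)\{ε} to FOLLOW(B); if β nullable, add FOLLOW(A).
FOLLOW(A) = {b}


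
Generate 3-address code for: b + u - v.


Break into single-operator statements:
t1 = b + u
t2 = t1 - v


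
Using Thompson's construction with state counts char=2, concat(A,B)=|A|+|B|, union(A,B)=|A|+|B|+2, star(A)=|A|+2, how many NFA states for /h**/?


Syntax tree has 1 char leaf(s), 0 union(s), 2 star(s)
chars contribute 1×2 = 2; each union adds +2; each star adds +2
Total: 2 + 0 + 4 = 6 states


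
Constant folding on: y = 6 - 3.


6 - 3 = 3 at compile time
Optimized: y = 3


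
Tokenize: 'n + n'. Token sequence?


Scan left to right, longest-match per lexeme
Tokens: ID(n), OP(+), ID(n)


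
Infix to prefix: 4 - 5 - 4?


left-to-right (same/higher precedence on left): tree is (- (- 4 5) 4)
Prefix: - - 4 5 4


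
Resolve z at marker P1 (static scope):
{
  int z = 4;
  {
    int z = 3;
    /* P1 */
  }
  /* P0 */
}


z declared in the same block as P1
z = 3


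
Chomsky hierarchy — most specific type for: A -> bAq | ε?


Single nonterminal LHS, but b^n q^n is not regular
Classification: Type 2 (Context-Free)


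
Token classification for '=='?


Pattern: operator symbol
Type: OPERATOR


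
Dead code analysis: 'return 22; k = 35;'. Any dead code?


statement follows a return and is unreachable
Dead: 'k = 35'


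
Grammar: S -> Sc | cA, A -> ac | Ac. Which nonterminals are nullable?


A nonterminal is nullable iff some alternative derives ε (directly, or every symbol in it is nullable)
Nullable: {}


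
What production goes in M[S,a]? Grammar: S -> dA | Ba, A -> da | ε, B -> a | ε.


For [S, a]: 'a' ∈ FIRST(Ba)
Entry: S -> Ba


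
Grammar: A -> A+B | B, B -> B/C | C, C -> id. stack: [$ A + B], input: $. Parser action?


handle 'A+B' on top; lookahead ∈ FOLLOW(A) = {+, $}
Action: reduce (A -> A+B)


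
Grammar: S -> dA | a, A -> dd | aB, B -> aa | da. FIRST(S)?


Per alternative of S: FIRST(dA) = {d}; FIRST(a) = {a}
FIRST(S) = {a, d}


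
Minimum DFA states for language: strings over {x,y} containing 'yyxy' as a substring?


KMP-style automaton: 4 progress states + 1 absorbing accept = 5
Minimal DFA: 5 states


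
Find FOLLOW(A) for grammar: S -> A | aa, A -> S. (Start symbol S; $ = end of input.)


$ ∈ FOLLOW(S). For each A -> αBβ: add FIRST(β)\{ε} to FOLLOW(B); if β nullable, add FOLLOW(A).
FOLLOW(A) = {$}


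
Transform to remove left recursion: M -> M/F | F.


Left-recursive alternatives: M/F; non-recursive: F
Introduce M': M -> FM', M' -> /FM' | ε


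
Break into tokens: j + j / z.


Scan left to right, longest-match per lexeme
Tokens: ID(j), OP(+), ID(j), OP(/), ID(z)


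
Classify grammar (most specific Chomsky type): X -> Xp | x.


Left-linear: every RHS is a terminal or one nonterminal followed by a terminal
Classification: Type 3 (Regular)


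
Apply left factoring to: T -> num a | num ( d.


Common prefix: 'num'
Factored: T -> num T', T' -> a | ( d


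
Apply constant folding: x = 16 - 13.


16 - 13 = 3 at compile time
Optimized: x = 3


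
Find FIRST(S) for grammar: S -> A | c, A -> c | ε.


Per alternative of S: FIRST(A) = {c, ε}; FIRST(c) = {c}
FIRST(S) = {c, ε}


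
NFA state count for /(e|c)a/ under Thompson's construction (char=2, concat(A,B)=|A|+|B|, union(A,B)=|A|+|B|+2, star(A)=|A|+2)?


Syntax tree has 3 char leaf(s), 1 union(s), 0 star(s)
chars contribute 3×2 = 6; each union adds +2; each star adds +2
Total: 6 + 2 + 0 = 8 states


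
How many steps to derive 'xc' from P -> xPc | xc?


Derivation: P => xc
Steps: 1


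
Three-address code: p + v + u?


Break into single-operator statements:
t1 = p + v
t2 = t1 + u


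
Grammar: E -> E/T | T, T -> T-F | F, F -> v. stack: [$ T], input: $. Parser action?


lookahead ∉ {-} so T won't extend; reduce E -> T
Action: reduce (E -> T)


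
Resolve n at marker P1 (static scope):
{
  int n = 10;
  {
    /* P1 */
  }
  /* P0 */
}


P1's block does not declare n; resolves to the enclosing declaration at depth 0
n = 10


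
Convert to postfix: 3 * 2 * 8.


Left to right (same or higher precedence on left)
Postfix: 3 2 * 8 *


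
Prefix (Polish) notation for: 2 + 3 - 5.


left-to-right (same/higher precedence on left): tree is (- (+ 2 3) 5)
Prefix: - + 2 3 5


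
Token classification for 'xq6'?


Pattern: letter/underscore followed by alphanumerics, not a keyword
Type: IDENTIFIER
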